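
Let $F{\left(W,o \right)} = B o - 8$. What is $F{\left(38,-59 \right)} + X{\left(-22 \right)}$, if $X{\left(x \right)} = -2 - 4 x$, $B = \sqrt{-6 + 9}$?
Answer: $78 - 59 \sqrt{3} \approx -24.191$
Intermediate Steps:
$B = \sqrt{3} \approx 1.732$
$F{\left(W,o \right)} = -8 + o \sqrt{3}$ ($F{\left(W,o \right)} = \sqrt{3} o - 8 = o \sqrt{3} - 8 = -8 + o \sqrt{3}$)
$F{\left(38,-59 \right)} + X{\left(-22 \right)} = \left(-8 - 59 \sqrt{3}\right) - -86 = \left(-8 - 59 \sqrt{3}\right) + \left(-2 + 88\right) = \left(-8 - 59 \sqrt{3}\right) + 86 = 78 - 59 \sqrt{3}$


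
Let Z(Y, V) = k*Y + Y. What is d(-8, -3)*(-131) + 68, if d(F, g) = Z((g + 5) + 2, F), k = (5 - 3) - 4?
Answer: 592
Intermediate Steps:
k = -2 (k = 2 - 4 = -2)
Z(Y, V) = -Y (Z(Y, V) = -2*Y + Y = -Y)
d(F, g) = -7 - g (d(F, g) = -((g + 5) + 2) = -((5 + g) + 2) = -(7 + g) = -7 - g)
d(-8, -3)*(-131) + 68 = (-7 - 1*(-3))*(-131) + 68 = (-7 + 3)*(-131) + 68 = -4*(-131) + 68 = 524 + 68 = 592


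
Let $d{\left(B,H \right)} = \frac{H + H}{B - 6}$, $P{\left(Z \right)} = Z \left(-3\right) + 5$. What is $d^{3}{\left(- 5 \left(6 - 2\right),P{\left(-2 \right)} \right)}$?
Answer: $- \frac{1331}{2197} \approx -0.60583$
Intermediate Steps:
$P{\left(Z \right)} = 5 - 3 Z$ ($P{\left(Z \right)} = - 3 Z + 5 = 5 - 3 Z$)
$d{\left(B,H \right)} = \frac{2 H}{-6 + B}$
$d^{3}{\left(- 5 \left(6 - 2\right),P{\left(-2 \right)} \right)} = \left(\frac{2 \left(5 - -6\right)}{-6 - 5 \left(6 - 2\right)}\right)^{3} = \left(\frac{2 \left(5 + 6\right)}{-6 - 20}\right)^{3} = \left(2 \cdot 11 \frac{1}{-6 - 20}\right)^{3} = \left(2 \cdot 11 \frac{1}{-26}\right)^{3} = \left(2 \cdot 11 \left(- \frac{1}{26}\right)\right)^{3} = \left(- \frac{11}{13}\right)^{3} = - \frac{1331}{2197}$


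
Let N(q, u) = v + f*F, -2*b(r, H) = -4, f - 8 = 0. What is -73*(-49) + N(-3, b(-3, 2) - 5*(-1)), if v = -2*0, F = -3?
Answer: 3553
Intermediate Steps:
f = 8 (f = 8 + 0 = 8)
b(r, H) = 2 (b(r, H) = -1/2*(-4) = 2)
v = 0
N(q, u) = -24 (N(q, u) = 0 + 8*(-3) = 0 - 24 = -24)
-73*(-49) + N(-3, b(-3, 2) - 5*(-1)) = -73*(-49) - 24 = 3577 - 24 = 3553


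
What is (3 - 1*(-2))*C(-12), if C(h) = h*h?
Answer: 720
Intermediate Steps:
C(h) = h²
(3 - 1*(-2))*C(-12) = (3 - 1*(-2))*(-12)² = (3 + 2)*144 = 5*144 = 720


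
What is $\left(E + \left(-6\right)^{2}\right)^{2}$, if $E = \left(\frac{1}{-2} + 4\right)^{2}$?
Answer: $\frac{37249}{16} \approx 2328.1$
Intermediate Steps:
$E = \frac{49}{4}$ ($E = \left(- \frac{1}{2} + 4\right)^{2} = \left(\frac{7}{2}\right)^{2} = \frac{49}{4} \approx 12.25$)
$\left(E + \left(-6\right)^{2}\right)^{2} = \left(\frac{49}{4} + \left(-6\right)^{2}\right)^{2} = \left(\frac{49}{4} + 36\right)^{2} = \left(\frac{193}{4}\right)^{2} = \frac{37249}{16}$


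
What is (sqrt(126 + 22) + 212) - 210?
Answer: 2 + 2*sqrt(37) ≈ 14.166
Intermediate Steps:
(sqrt(126 + 22) + 212) - 210 = (sqrt(148) + 212) - 210 = (2*sqrt(37) + 212) - 210 = (212 + 2*sqrt(37)) - 210 = 2 + 2*sqrt(37)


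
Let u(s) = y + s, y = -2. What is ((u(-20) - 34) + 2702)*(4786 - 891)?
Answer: 10306170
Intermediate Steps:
u(s) = -2 + s
((u(-20) - 34) + 2702)*(4786 - 891) = (((-2 - 20) - 34) + 2702)*(4786 - 891) = ((-22 - 34) + 2702)*3895 = (-56 + 2702)*3895 = 2646*3895 = 10306170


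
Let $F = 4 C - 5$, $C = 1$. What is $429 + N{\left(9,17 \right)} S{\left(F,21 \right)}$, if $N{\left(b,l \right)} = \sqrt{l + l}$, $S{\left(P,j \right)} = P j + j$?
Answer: $429$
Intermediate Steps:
$F = -1$ ($F = 4 \cdot 1 - 5 = 4 - 5 = -1$)
$S{\left(P,j \right)} = j + P j$
$N{\left(b,l \right)} = \sqrt{2} \sqrt{l}$ ($N{\left(b,l \right)} = \sqrt{2 l} = \sqrt{2} \sqrt{l}$)
$429 + N{\left(9,17 \right)} S{\left(F,21 \right)} = 429 + \sqrt{2} \sqrt{17} \cdot 21 \left(1 - 1\right) = 429 + \sqrt{34} \cdot 21 \cdot 0 = 429 + \sqrt{34} \cdot 0 = 429 + 0 = 429$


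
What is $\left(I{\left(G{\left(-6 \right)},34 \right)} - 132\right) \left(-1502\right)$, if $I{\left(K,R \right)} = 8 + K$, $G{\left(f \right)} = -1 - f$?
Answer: $178738$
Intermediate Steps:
$\left(I{\left(G{\left(-6 \right)},34 \right)} - 132\right) \left(-1502\right) = \left(\left(8 - -5\right) - 132\right) \left(-1502\right) = \left(\left(8 + \left(-1 + 6\right)\right) - 132\right) \left(-1502\right) = \left(\left(8 + 5\right) - 132\right) \left(-1502\right) = \left(13 - 132\right) \left(-1502\right) = \left(-119\right) \left(-1502\right) = 178738$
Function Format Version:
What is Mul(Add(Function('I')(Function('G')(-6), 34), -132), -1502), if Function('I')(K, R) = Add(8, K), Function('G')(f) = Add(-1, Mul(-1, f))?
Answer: 178738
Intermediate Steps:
Mul(Add(Function('I')(Function('G')(-6), 34), -132), -1502) = Mul(Add(Add(8, Add(-1, Mul(-1, -6))), -132), -1502) = Mul(Add(Add(8, Add(-1, 6)), -132), -1502) = Mul(Add(Add(8, 5), -132), -1502) = Mul(Add(13, -132), -1502) = Mul(-119, -1502) = 178738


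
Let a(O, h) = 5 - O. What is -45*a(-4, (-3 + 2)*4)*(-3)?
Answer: 1215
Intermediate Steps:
-45*a(-4, (-3 + 2)*4)*(-3) = -45*(5 - 1*(-4))*(-3) = -45*(5 + 4)*(-3) = -45*9*(-3) = -405*(-3) = 1215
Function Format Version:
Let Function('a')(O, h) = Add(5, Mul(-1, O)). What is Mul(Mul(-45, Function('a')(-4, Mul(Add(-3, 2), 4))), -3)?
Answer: 1215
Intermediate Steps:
Mul(Mul(-45, Function('a')(-4, Mul(Add(-3, 2), 4))), -3) = Mul(Mul(-45, Add(5, Mul(-1, -4))), -3) = Mul(Mul(-45, Add(5, 4)), -3) = Mul(Mul(-45, 9), -3) = Mul(-405, -3) = 1215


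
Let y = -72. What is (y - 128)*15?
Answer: -3000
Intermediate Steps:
(y - 128)*15 = (-72 - 128)*15 = -200*15 = -3000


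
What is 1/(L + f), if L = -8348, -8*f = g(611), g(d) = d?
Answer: -8/67395 ≈ -0.00011870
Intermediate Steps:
f = -611/8 (f = -1/8*611 = -611/8 ≈ -76.375)
1/(L + f) = 1/(-8348 - 611/8) = 1/(-67395/8) = -8/67395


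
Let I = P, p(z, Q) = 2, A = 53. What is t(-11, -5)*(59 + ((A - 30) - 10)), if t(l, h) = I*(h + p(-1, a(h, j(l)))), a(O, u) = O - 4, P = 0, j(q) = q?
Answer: 0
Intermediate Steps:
a(O, u) = -4 + O
I = 0
t(l, h) = 0 (t(l, h) = 0*(h + 2) = 0*(2 + h) = 0)
t(-11, -5)*(59 + ((A - 30) - 10)) = 0*(59 + ((53 - 30) - 10)) = 0*(59 + (23 - 10)) = 0*(59 + 13) = 0*72 = 0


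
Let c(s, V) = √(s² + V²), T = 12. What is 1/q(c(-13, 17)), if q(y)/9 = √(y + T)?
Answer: 1/(9*√(12 + √458)) ≈ 0.019226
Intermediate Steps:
c(s, V) = √(V² + s²)
q(y) = 9*√(12 + y) (q(y) = 9*√(y + 12) = 9*√(12 + y))
1/q(c(-13, 17)) = 1/(9*√(12 + √(17² + (-13)²))) = 1/(9*√(12 + √(289 + 169))) = 1/(9*√(12 + √458))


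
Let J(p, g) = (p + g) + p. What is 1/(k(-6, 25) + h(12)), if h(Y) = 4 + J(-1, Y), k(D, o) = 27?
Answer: 1/41 ≈ 0.024390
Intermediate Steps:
J(p, g) = g + 2*p (J(p, g) = (g + p) + p = g + 2*p)
h(Y) = 2 + Y (h(Y) = 4 + (Y + 2*(-1)) = 4 + (Y - 2) = 4 + (-2 + Y) = 2 + Y)
1/(k(-6, 25) + h(12)) = 1/(27 + (2 + 12)) = 1/(27 + 14) = 1/41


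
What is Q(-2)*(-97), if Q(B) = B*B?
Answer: -388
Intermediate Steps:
Q(B) = B²
Q(-2)*(-97) = (-2)²*(-97) = 4*(-97) = -388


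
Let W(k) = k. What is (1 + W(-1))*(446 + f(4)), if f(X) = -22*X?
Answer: 0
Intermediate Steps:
(1 + W(-1))*(446 + f(4)) = (1 - 1)*(446 - 22*4) = 0*(446 - 88) = 0*358 = 0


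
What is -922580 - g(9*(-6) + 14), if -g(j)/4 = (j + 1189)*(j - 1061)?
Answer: -5982776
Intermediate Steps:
g(j) = -4*(-1061 + j)*(1189 + j) (g(j) = -4*(j + 1189)*(j - 1061) = -4*(1189 + j)*(-1061 + j) = -4*(-1061 + j)*(1189 + j))
-922580 - g(9*(-6) + 14) = -922580 - (5046116 - 512*(9*(-6) + 14) - 4*(9*(-6) + 14)**2) = -922580 - (5046116 - 512*(-54 + 14) - 4*(-54 + 14)**2) = -922580 - (5046116 - 512*(-40) - 4*(-40)**2) = -922580 - (5046116 + 20480 - 4*1600) = -922580 - (5046116 + 20480 - 6400) = -922580 - 1*5060196 = -922580 - 5060196 = -5982776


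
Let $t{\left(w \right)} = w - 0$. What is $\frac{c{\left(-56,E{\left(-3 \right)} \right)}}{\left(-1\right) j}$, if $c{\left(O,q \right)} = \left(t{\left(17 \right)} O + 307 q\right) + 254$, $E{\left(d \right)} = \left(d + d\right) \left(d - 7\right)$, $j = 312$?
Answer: $- \frac{8861}{156} \approx -56.801$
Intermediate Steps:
$t{\left(w \right)} = w$ ($t{\left(w \right)} = w + 0 = w$)
$E{\left(d \right)} = 2 d \left(-7 + d\right)$
$c{\left(O,q \right)} = 254 + 17 O + 307 q$ ($c{\left(O,q \right)} = \left(17 O + 307 q\right) + 254 = 254 + 17 O + 307 q$)
$\frac{c{\left(-56,E{\left(-3 \right)} \right)}}{\left(-1\right) j} = \frac{254 + 17 \left(-56\right) + 307 \cdot 2 \left(-3\right) \left(-7 - 3\right)}{\left(-1\right) 312} = \frac{254 - 952 + 307 \cdot 2 \left(-3\right) \left(-10\right)}{-312} = \left(254 - 952 + 307 \cdot 60\right) \left(- \frac{1}{312}\right) = \left(254 - 952 + 18420\right) \left(- \frac{1}{312}\right) = 17722 \left(- \frac{1}{312}\right) = - \frac{8861}{156}$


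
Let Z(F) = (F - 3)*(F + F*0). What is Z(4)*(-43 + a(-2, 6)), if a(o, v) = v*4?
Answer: -76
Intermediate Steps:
Z(F) = F*(-3 + F) (Z(F) = (-3 + F)*(F + 0) = (-3 + F)*F = F*(-3 + F))
a(o, v) = 4*v
Z(4)*(-43 + a(-2, 6)) = (4*(-3 + 4))*(-43 + 4*6) = (4*1)*(-43 + 24) = 4*(-19) = -76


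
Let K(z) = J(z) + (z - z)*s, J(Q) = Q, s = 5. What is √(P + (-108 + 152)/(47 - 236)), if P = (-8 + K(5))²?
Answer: √34797/63 ≈ 2.9609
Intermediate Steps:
K(z) = z (K(z) = z + (z - z)*5 = z + 0*5 = z + 0 = z)
P = 9 (P = (-8 + 5)² = (-3)² = 9)
√(P + (-108 + 152)/(47 - 236)) = √(9 + (-108 + 152)/(47 - 236)) = √(9 + 44/(-189)) = √(9 + 44*(-1/189)) = √(9 - 44/189) = √(1657/189) = √34797/63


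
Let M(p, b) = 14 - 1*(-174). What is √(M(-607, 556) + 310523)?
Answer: √310711 ≈ 557.41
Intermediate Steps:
M(p, b) = 188 (M(p, b) = 14 + 174 = 188)
√(M(-607, 556) + 310523) = √(188 + 310523) = √310711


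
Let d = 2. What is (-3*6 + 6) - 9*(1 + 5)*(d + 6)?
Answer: -444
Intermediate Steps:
(-3*6 + 6) - 9*(1 + 5)*(d + 6) = (-3*6 + 6) - 9*(1 + 5)*(2 + 6) = (-18 + 6) - 54*8 = -12 - 9*48 = -12 - 432 = -444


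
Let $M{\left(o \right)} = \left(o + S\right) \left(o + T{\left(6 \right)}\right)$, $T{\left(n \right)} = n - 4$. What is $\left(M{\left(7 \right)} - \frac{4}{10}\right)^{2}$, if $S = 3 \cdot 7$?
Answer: $\frac{1582564}{25} \approx 63303.0$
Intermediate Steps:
$T{\left(n \right)} = -4 + n$
$S = 21$
$M{\left(o \right)} = \left(2 + o\right) \left(21 + o\right)$ ($M{\left(o \right)} = \left(o + 21\right) \left(o + \left(-4 + 6\right)\right) = \left(21 + o\right) \left(o + 2\right) = \left(21 + o\right) \left(2 + o\right) = \left(2 + o\right) \left(21 + o\right)$)
$\left(M{\left(7 \right)} - \frac{4}{10}\right)^{2} = \left(\left(42 + 7^{2} + 23 \cdot 7\right) - \frac{4}{10}\right)^{2} = \left(\left(42 + 49 + 161\right) - \frac{2}{5}\right)^{2} = \left(252 - \frac{2}{5}\right)^{2} = \left(\frac{1258}{5}\right)^{2} = \frac{1582564}{25}$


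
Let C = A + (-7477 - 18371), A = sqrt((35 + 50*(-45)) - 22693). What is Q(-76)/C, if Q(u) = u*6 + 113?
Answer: 2216466/167036003 + 343*I*sqrt(6227)/334072006 ≈ 0.013269 + 8.102e-5*I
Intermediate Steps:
A = 2*I*sqrt(6227) (A = sqrt((35 - 2250) - 22693) = sqrt(-2215 - 22693) = sqrt(-24908) = 2*I*sqrt(6227) ≈ 157.82*I)
C = -25848 + 2*I*sqrt(6227) (C = 2*I*sqrt(6227) + (-7477 - 18371) = 2*I*sqrt(6227) - 25848 = -25848 + 2*I*sqrt(6227) ≈ -25848.0 + 157.82*I)
Q(u) = 113 + 6*u (Q(u) = 6*u + 113 = 113 + 6*u)
Q(-76)/C = (113 + 6*(-76))/(-25848 + 2*I*sqrt(6227)) = (113 - 456)/(-25848 + 2*I*sqrt(6227)) = -343/(-25848 + 2*I*sqrt(6227))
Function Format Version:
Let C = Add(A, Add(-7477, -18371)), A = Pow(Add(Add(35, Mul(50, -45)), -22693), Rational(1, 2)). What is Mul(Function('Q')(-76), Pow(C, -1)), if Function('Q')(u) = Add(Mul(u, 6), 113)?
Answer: Add(Rational(2216466, 167036003), Mul(Rational(343, 334072006), I, Pow(6227, Rational(1, 2)))) ≈ Add(0.013269, Mul(8.1020e-5, I))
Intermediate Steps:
A = Mul(2, I, Pow(6227, Rational(1, 2))) (A = Pow(Add(Add(35, -2250), -22693), Rational(1, 2)) = Pow(Add(-2215, -22693), Rational(1, 2)) = Pow(-24908, Rational(1, 2)) = Mul(2, I, Pow(6227, Rational(1, 2))) ≈ Mul(157.82, I))
C = Add(-25848, Mul(2, I, Pow(6227, Rational(1, 2)))) (C = Add(Mul(2, I, Pow(6227, Rational(1, 2))), Add(-7477, -18371)) = Add(Mul(2, I, Pow(6227, Rational(1, 2))), -25848) = Add(-25848, Mul(2, I, Pow(6227, Rational(1, 2)))) ≈ Add(-25848., Mul(157.82, I)))
Function('Q')(u) = Add(113, Mul(6, u)) (Function('Q')(u) = Add(Mul(6, u), 113) = Add(113, Mul(6, u)))
Mul(Function('Q')(-76), Pow(C, -1)) = Mul(Add(113, Mul(6, -76)), Pow(Add(-25848, Mul(2, I, Pow(6227, Rational(1, 2)))), -1)) = Mul(Add(113, -456), Pow(Add(-25848, Mul(2, I, Pow(6227, Rational(1, 2)))), -1)) = Mul(-343, Pow(Add(-25848, Mul(2, I, Pow(6227, Rational(1, 2)))), -1))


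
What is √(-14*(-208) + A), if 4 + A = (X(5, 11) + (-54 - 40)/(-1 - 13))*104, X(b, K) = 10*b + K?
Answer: 2*√121891/7 ≈ 99.751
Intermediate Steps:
X(b, K) = K + 10*b
A = 49268/7 (A = -4 + ((11 + 10*5) + (-54 - 40)/(-1 - 13))*104 = -4 + ((11 + 50) - 94/(-14))*104 = -4 + (61 - 94*(-1/14))*104 = -4 + (61 + 47/7)*104 = -4 + (474/7)*104 = -4 + 49296/7 = 49268/7 ≈ 7038.3)
√(-14*(-208) + A) = √(-14*(-208) + 49268/7) = √(2912 + 49268/7) = √(69652/7) = 2*√121891/7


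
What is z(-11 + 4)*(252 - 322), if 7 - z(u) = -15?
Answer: -1540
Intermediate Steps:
z(u) = 22 (z(u) = 7 - 1*(-15) = 7 + 15 = 22)
z(-11 + 4)*(252 - 322) = 22*(252 - 322) = 22*(-70) = -1540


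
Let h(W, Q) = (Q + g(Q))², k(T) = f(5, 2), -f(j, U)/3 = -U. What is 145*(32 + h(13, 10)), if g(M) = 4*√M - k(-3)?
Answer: 30160 + 4640*√10 ≈ 44833.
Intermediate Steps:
f(j, U) = 3*U (f(j, U) = -(-3)*U = 3*U)
k(T) = 6 (k(T) = 3*2 = 6)
g(M) = -6 + 4*√M (g(M) = 4*√M - 1*6 = 4*√M - 6 = -6 + 4*√M)
h(W, Q) = (-6 + Q + 4*√Q)² (h(W, Q) = (Q + (-6 + 4*√Q))² = (-6 + Q + 4*√Q)²)
145*(32 + h(13, 10)) = 145*(32 + (-6 + 10 + 4*√10)²) = 145*(32 + (4 + 4*√10)²) = 4640 + 145*(4 + 4*√10)²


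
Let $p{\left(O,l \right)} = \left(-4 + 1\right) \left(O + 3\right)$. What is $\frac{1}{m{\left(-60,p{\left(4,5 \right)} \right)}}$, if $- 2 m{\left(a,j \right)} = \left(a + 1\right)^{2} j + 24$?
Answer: $\frac{2}{73077} \approx 2.7368 \cdot 10^{-5}$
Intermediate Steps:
$p{\left(O,l \right)} = -9 - 3 O$ ($p{\left(O,l \right)} = - 3 \left(3 + O\right) = -9 - 3 O$)
$m{\left(a,j \right)} = -12 - \frac{j \left(1 + a\right)^{2}}{2}$ ($m{\left(a,j \right)} = - \frac{\left(a + 1\right)^{2} j + 24}{2} = - \frac{\left(1 + a\right)^{2} j + 24}{2} = - \frac{j \left(1 + a\right)^{2} + 24}{2} = - \frac{24 + j \left(1 + a\right)^{2}}{2} = -12 - \frac{j \left(1 + a\right)^{2}}{2}$)
$\frac{1}{m{\left(-60,p{\left(4,5 \right)} \right)}} = \frac{1}{-12 - \frac{\left(-9 - 12\right) \left(1 - 60\right)^{2}}{2}} = \frac{1}{-12 - \frac{\left(-9 - 12\right) \left(-59\right)^{2}}{2}} = \frac{1}{-12 - \left(- \frac{21}{2}\right) 3481} = \frac{1}{-12 + \frac{73101}{2}} = \frac{1}{\frac{73077}{2}} = \frac{2}{73077}$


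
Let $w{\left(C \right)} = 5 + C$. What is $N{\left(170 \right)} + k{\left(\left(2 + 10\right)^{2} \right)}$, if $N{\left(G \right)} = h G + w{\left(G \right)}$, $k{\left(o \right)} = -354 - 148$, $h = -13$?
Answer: $-2537$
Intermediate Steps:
$k{\left(o \right)} = -502$ ($k{\left(o \right)} = -354 - 148 = -502$)
$N{\left(G \right)} = 5 - 12 G$ ($N{\left(G \right)} = - 13 G + \left(5 + G\right) = 5 - 12 G$)
$N{\left(170 \right)} + k{\left(\left(2 + 10\right)^{2} \right)} = \left(5 - 2040\right) - 502 = -2035 - 502 = -2537$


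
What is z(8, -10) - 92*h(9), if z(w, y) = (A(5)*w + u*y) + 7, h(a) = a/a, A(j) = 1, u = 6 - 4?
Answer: -97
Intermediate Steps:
u = 2
h(a) = 1
z(w, y) = 7 + w + 2*y (z(w, y) = (1*w + 2*y) + 7 = (w + 2*y) + 7 = 7 + w + 2*y)
z(8, -10) - 92*h(9) = (7 + 8 + 2*(-10)) - 92*1 = (7 + 8 - 20) - 92 = -5 - 92 = -97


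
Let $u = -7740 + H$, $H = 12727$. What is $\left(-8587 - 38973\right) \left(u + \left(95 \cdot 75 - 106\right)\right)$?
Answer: $-571005360$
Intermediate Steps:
$u = 4987$ ($u = -7740 + 12727 = 4987$)
$\left(-8587 - 38973\right) \left(u + \left(95 \cdot 75 - 106\right)\right) = \left(-8587 - 38973\right) \left(4987 + \left(95 \cdot 75 - 106\right)\right) = - 47560 \left(4987 + \left(7125 - 106\right)\right) = - 47560 \left(4987 + 7019\right) = \left(-47560\right) 12006 = -571005360$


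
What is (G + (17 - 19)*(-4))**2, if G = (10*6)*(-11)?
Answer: 425104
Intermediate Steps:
G = -660 (G = 60*(-11) = -660)
(G + (17 - 19)*(-4))**2 = (-660 + (17 - 19)*(-4))**2 = (-660 - 2*(-4))**2 = (-660 + 8)**2 = (-652)**2 = 425104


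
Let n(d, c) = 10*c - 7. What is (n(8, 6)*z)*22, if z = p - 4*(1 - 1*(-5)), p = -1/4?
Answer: -56551/2 ≈ -28276.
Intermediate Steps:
p = -¼ (p = -1*¼ = -¼ ≈ -0.25000)
n(d, c) = -7 + 10*c
z = -97/4 (z = -¼ - 4*(1 - 1*(-5)) = -¼ - 4*(1 + 5) = -¼ - 4*6 = -¼ - 24 = -97/4 ≈ -24.250)
(n(8, 6)*z)*22 = ((-7 + 10*6)*(-97/4))*22 = ((-7 + 60)*(-97/4))*22 = (53*(-97/4))*22 = -5141/4*22 = -56551/2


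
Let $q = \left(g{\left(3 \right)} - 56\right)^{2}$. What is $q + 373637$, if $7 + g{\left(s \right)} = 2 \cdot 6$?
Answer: $376238$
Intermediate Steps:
$g{\left(s \right)} = 5$ ($g{\left(s \right)} = -7 + 2 \cdot 6 = -7 + 12 = 5$)
$q = 2601$ ($q = \left(5 - 56\right)^{2} = \left(-51\right)^{2} = 2601$)
$q + 373637 = 2601 + 373637 = 376238$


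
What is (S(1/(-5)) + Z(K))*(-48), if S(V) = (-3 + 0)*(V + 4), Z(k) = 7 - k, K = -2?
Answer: 576/5 ≈ 115.20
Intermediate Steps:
S(V) = -12 - 3*V (S(V) = -3*(4 + V) = -12 - 3*V)
(S(1/(-5)) + Z(K))*(-48) = ((-12 - 3/(-5)) + (7 - 1*(-2)))*(-48) = ((-12 - 3*(-1/5)) + (7 + 2))*(-48) = ((-12 + 3/5) + 9)*(-48) = (-57/5 + 9)*(-48) = -12/5*(-48) = 576/5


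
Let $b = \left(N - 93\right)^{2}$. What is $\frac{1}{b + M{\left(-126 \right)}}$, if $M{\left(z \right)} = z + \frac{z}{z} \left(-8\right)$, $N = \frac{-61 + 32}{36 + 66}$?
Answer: $\frac{10404}{89141089} \approx 0.00011671$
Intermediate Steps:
$N = - \frac{29}{102} \approx -0.28431$
$M{\left(z \right)} = -8 + z$ ($M{\left(z \right)} = z + 1 \left(-8\right) = z - 8 = -8 + z$)
$b = \frac{90535225}{10404}$ ($b = \left(- \frac{29}{102} - 93\right)^{2} = \left(- \frac{9515}{102}\right)^{2} = \frac{90535225}{10404} \approx 8702.0$)
$\frac{1}{b + M{\left(-126 \right)}} = \frac{1}{\frac{90535225}{10404} - 134} = \frac{1}{\frac{89141089}{10404}} = \frac{10404}{89141089}$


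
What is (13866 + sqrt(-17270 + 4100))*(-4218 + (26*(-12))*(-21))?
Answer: 32363244 + 2334*I*sqrt(13170) ≈ 3.2363e+7 + 2.6785e+5*I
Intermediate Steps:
(13866 + sqrt(-17270 + 4100))*(-4218 + (26*(-12))*(-21)) = (13866 + sqrt(-13170))*(-4218 - 312*(-21)) = (13866 + I*sqrt(13170))*(-4218 + 6552) = (13866 + I*sqrt(13170))*2334 = 32363244 + 2334*I*sqrt(13170)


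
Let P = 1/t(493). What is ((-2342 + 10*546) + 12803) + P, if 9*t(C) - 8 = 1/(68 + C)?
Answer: 71474418/4489 ≈ 15922.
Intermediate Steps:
t(C) = 8/9 + 1/(9*(68 + C))
P = 5049/4489 (P = 1/((545 + 8*493)/(9*(68 + 493))) = 1/((⅑)*(545 + 3944)/561) = 1/((⅑)*(1/561)*4489) = 1/(4489/5049) = 5049/4489 ≈ 1.1248)
((-2342 + 10*546) + 12803) + P = ((-2342 + 10*546) + 12803) + 5049/4489 = ((-2342 + 5460) + 12803) + 5049/4489 = (3118 + 12803) + 5049/4489 = 15921 + 5049/4489 = 71474418/4489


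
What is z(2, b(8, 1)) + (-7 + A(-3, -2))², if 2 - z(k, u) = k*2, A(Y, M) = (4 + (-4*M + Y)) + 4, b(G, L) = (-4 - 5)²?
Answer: 34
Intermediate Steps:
b(G, L) = 81 (b(G, L) = (-9)² = 81)
A(Y, M) = 8 + Y - 4*M (A(Y, M) = (4 + (Y - 4*M)) + 4 = (4 + Y - 4*M) + 4 = 8 + Y - 4*M)
z(k, u) = 2 - 2*k (z(k, u) = 2 - k*2 = 2 - 2*k)
z(2, b(8, 1)) + (-7 + A(-3, -2))² = (2 - 2*2) + (-7 + (8 - 3 - 4*(-2)))² = (2 - 4) + (-7 + (8 - 3 + 8))² = -2 + (-7 + 13)² = -2 + 6² = -2 + 36 = 34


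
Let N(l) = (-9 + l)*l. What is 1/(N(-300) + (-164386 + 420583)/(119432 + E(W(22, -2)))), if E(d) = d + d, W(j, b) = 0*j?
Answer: 119432/11071602597 ≈ 1.0787e-5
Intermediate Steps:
W(j, b) = 0
E(d) = 2*d
N(l) = l*(-9 + l)
1/(N(-300) + (-164386 + 420583)/(119432 + E(W(22, -2)))) = 1/(-300*(-9 - 300) + (-164386 + 420583)/(119432 + 2*0)) = 1/(-300*(-309) + 256197/(119432 + 0)) = 1/(92700 + 256197/119432) = 1/(11071602597/119432) = 119432/11071602597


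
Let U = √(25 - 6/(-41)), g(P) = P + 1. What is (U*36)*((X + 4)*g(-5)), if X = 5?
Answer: -1296*√42271/41 ≈ -6498.9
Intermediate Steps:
g(P) = 1 + P
U = √42271/41 (U = √(25 - 6*(-1/41)) = √(25 + 6/41) = √(1031/41) = √42271/41 ≈ 5.0146)
(U*36)*((X + 4)*g(-5)) = ((√42271/41)*36)*((5 + 4)*(1 - 5)) = (36*√42271/41)*(9*(-4)) = (36*√42271/41)*(-36) = -1296*√42271/41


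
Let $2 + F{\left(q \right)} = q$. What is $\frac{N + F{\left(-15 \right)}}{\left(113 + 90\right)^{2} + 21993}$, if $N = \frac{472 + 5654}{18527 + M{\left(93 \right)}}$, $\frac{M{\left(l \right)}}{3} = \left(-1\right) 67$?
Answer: $- \frac{76354}{289559963} \approx -0.00026369$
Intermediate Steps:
$M{\left(l \right)} = -201$ ($M{\left(l \right)} = 3 \left(\left(-1\right) 67\right) = 3 \left(-67\right) = -201$)
$N = \frac{3063}{9163}$ ($N = \frac{472 + 5654}{18527 - 201} = \frac{6126}{18326} = 6126 \cdot \frac{1}{18326} = \frac{3063}{9163} \approx 0.33428$)
$F{\left(q \right)} = -2 + q$
$\frac{N + F{\left(-15 \right)}}{\left(113 + 90\right)^{2} + 21993} = \frac{\frac{3063}{9163} - 17}{\left(113 + 90\right)^{2} + 21993} = \frac{\frac{3063}{9163} - 17}{203^{2} + 21993} = - \frac{152708}{9163 \left(41209 + 21993\right)} = - \frac{152708}{9163 \cdot 63202} = \left(- \frac{152708}{9163}\right) \frac{1}{63202} = - \frac{76354}{289559963}$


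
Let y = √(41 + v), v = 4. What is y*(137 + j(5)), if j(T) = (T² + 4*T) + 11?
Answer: 579*√5 ≈ 1294.7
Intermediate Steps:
y = 3*√5 (y = √(41 + 4) = √45 = 3*√5 ≈ 6.7082)
j(T) = 11 + T² + 4*T
y*(137 + j(5)) = (3*√5)*(137 + (11 + 5² + 4*5)) = (3*√5)*(137 + (11 + 25 + 20)) = (3*√5)*(137 + 56) = (3*√5)*193 = 579*√5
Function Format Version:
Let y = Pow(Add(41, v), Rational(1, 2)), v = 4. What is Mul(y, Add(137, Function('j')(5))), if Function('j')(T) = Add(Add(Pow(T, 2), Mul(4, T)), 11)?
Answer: Mul(579, Pow(5, Rational(1, 2))) ≈ 1294.7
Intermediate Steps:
y = Mul(3, Pow(5, Rational(1, 2))) (y = Pow(Add(41, 4), Rational(1, 2)) = Pow(45, Rational(1, 2)) = Mul(3, Pow(5, Rational(1, 2))) ≈ 6.7082)
Function('j')(T) = Add(11, Pow(T, 2), Mul(4, T))
Mul(y, Add(137, Function('j')(5))) = Mul(Mul(3, Pow(5, Rational(1, 2))), Add(137, Add(11, Pow(5, 2), Mul(4, 5)))) = Mul(Mul(3, Pow(5, Rational(1, 2))), Add(137, Add(11, 25, 20))) = Mul(Mul(3, Pow(5, Rational(1, 2))), Add(137, 56)) = Mul(Mul(3, Pow(5, Rational(1, 2))), 193) = Mul(579, Pow(5, Rational(1, 2)))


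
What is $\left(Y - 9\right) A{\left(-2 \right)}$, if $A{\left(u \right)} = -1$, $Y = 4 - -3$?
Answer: $2$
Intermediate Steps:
$Y = 7$ ($Y = 4 + 3 = 7$)
$\left(Y - 9\right) A{\left(-2 \right)} = \left(7 - 9\right) \left(-1\right) = \left(-2\right) \left(-1\right) = 2$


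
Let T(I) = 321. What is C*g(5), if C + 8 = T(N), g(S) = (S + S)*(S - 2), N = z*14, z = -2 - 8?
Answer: 9390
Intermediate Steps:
z = -10
N = -140 (N = -10*14 = -140)
g(S) = 2*S*(-2 + S) (g(S) = (2*S)*(-2 + S) = 2*S*(-2 + S))
C = 313 (C = -8 + 321 = 313)
C*g(5) = 313*(2*5*(-2 + 5)) = 313*(2*5*3) = 313*30 = 9390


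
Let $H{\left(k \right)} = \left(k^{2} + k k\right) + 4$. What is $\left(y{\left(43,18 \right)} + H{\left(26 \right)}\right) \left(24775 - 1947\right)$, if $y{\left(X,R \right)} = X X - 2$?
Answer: $73118084$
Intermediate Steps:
$H{\left(k \right)} = 4 + 2 k^{2}$ ($H{\left(k \right)} = \left(k^{2} + k^{2}\right) + 4 = 2 k^{2} + 4 = 4 + 2 k^{2}$)
$y{\left(X,R \right)} = -2 + X^{2}$ ($y{\left(X,R \right)} = X^{2} - 2 = -2 + X^{2}$)
$\left(y{\left(43,18 \right)} + H{\left(26 \right)}\right) \left(24775 - 1947\right) = \left(\left(-2 + 43^{2}\right) + \left(4 + 2 \cdot 26^{2}\right)\right) \left(24775 - 1947\right) = \left(\left(-2 + 1849\right) + \left(4 + 2 \cdot 676\right)\right) 22828 = \left(1847 + \left(4 + 1352\right)\right) 22828 = \left(1847 + 1356\right) 22828 = 3203 \cdot 22828 = 73118084$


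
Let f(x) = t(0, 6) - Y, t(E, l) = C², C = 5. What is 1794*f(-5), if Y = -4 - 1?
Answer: 53820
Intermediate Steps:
t(E, l) = 25 (t(E, l) = 5² = 25)
Y = -5
f(x) = 30 (f(x) = 25 - 1*(-5) = 25 + 5 = 30)
1794*f(-5) = 1794*30 = 53820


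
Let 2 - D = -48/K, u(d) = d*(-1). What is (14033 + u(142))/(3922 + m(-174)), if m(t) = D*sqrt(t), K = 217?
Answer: 1282716179339/362183688926 - 726457627*I*sqrt(174)/362183688926 ≈ 3.5416 - 0.026458*I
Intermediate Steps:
u(d) = -d
D = 482/217 (D = 2 - (-48)/217 = 2 - 1*(-48/217) = 2 + 48/217 = 482/217 ≈ 2.2212)
m(t) = 482*sqrt(t)/217
(14033 + u(142))/(3922 + m(-174)) = (14033 - 1*142)/(3922 + 482*sqrt(-174)/217) = (14033 - 142)/(3922 + 482*(I*sqrt(174))/217) = 13891/(3922 + 482*I*sqrt(174)/217)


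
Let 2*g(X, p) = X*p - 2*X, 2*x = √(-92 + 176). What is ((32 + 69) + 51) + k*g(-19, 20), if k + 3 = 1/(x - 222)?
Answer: 10932619/16421 + 57*√21/16421 ≈ 665.79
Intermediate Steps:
x = √21 (x = √(-92 + 176)/2 = √84/2 = (2*√21)/2 = √21 ≈ 4.5826)
k = -3 + 1/(-222 + √21) (k = -3 + 1/(√21 - 222) = -3 + 1/(-222 + √21) ≈ -3.0046)
g(X, p) = -X + X*p/2 (g(X, p) = (X*p - 2*X)/2 = (-2*X + X*p)/2 = -X + X*p/2)
((32 + 69) + 51) + k*g(-19, 20) = ((32 + 69) + 51) + (-49337/16421 - √21/49263)*((½)*(-19)*(-2 + 20)) = (101 + 51) + (-49337/16421 - √21/49263)*((½)*(-19)*18) = 152 + (-49337/16421 - √21/49263)*(-171) = 152 + (8436627/16421 + 57*√21/16421) = 10932619/16421 + 57*√21/16421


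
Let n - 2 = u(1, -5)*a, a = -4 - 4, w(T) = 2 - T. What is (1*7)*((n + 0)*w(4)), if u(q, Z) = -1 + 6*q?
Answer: 532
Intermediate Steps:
a = -8
n = -38 (n = 2 + (-1 + 6*1)*(-8) = 2 + (-1 + 6)*(-8) = 2 + 5*(-8) = 2 - 40 = -38)
(1*7)*((n + 0)*w(4)) = (1*7)*((-38 + 0)*(2 - 1*4)) = 7*(-38*(2 - 4)) = 7*(-38*(-2)) = 7*76 = 532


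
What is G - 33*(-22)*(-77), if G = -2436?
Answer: -58338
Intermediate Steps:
G - 33*(-22)*(-77) = -2436 - 33*(-22)*(-77) = -2436 - (-726)*(-77) = -2436 - 1*55902 = -2436 - 55902 = -58338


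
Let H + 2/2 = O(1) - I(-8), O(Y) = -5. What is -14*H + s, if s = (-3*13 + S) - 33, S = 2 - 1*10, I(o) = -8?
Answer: -108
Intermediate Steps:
S = -8 (S = 2 - 10 = -8)
H = 2 (H = -1 + (-5 - 1*(-8)) = -1 + (-5 + 8) = -1 + 3 = 2)
s = -80 (s = (-3*13 - 8) - 33 = (-39 - 8) - 33 = -47 - 33 = -80)
-14*H + s = -14*2 - 80 = -28 - 80 = -108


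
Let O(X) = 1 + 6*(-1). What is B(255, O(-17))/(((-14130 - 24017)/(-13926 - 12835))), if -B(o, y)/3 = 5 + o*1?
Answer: -20873580/38147 ≈ -547.19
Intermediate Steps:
O(X) = -5 (O(X) = 1 - 6 = -5)
B(o, y) = -15 - 3*o (B(o, y) = -3*(5 + o*1) = -3*(5 + o) = -15 - 3*o)
B(255, O(-17))/(((-14130 - 24017)/(-13926 - 12835))) = (-15 - 3*255)/(((-14130 - 24017)/(-13926 - 12835))) = (-15 - 765)/((-38147/(-26761))) = -780/((-38147*(-1/26761))) = -780/38147/26761 = -780*26761/38147 = -20873580/38147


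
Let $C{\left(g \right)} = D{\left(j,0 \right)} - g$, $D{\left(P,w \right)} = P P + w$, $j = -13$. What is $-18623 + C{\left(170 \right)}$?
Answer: $-18624$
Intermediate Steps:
$D{\left(P,w \right)} = w + P^{2}$ ($D{\left(P,w \right)} = P^{2} + w = w + P^{2}$)
$C{\left(g \right)} = 169 - g$ ($C{\left(g \right)} = \left(0 + \left(-13\right)^{2}\right) - g = \left(0 + 169\right) - g = 169 - g$)
$-18623 + C{\left(170 \right)} = -18623 + \left(169 - 170\right) = -18623 - 1 = -18624$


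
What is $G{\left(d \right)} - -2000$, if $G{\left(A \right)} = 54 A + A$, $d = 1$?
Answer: $2055$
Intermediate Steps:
$G{\left(A \right)} = 55 A$
$G{\left(d \right)} - -2000 = 55 \cdot 1 - -2000 = 55 + 2000 = 2055$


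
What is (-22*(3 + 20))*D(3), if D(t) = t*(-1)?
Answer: 1518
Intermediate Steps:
D(t) = -t
(-22*(3 + 20))*D(3) = (-22*(3 + 20))*(-1*3) = -22*23*(-3) = -506*(-3) = 1518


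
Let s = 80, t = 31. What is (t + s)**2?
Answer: 12321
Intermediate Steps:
(t + s)**2 = (31 + 80)**2 = 111**2 = 12321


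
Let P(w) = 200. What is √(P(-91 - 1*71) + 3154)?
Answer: √3354 ≈ 57.914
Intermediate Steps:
√(P(-91 - 1*71) + 3154) = √(200 + 3154) = √3354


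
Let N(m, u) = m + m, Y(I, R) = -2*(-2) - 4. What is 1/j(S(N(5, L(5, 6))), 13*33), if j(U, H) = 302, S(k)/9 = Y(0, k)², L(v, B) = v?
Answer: 1/302 ≈ 0.0033113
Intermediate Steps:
Y(I, R) = 0 (Y(I, R) = 4 - 4 = 0)
N(m, u) = 2*m
S(k) = 0 (S(k) = 9*0² = 9*0 = 0)
1/j(S(N(5, L(5, 6))), 13*33) = 1/302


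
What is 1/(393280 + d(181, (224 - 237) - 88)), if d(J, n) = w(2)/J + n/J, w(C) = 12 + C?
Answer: 181/71183593 ≈ 2.5427e-6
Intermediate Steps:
d(J, n) = 14/J + n/J (d(J, n) = (12 + 2)/J + n/J = 14/J + n/J)
1/(393280 + d(181, (224 - 237) - 88)) = 1/(393280 + (14 + ((224 - 237) - 88))/181) = 1/(393280 + (14 + (-13 - 88))/181) = 1/(393280 + (14 - 101)/181) = 1/(393280 + (1/181)*(-87)) = 1/(393280 - 87/181) = 1/(71183593/181) = 181/71183593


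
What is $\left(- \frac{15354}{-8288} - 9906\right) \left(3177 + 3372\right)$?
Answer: $- \frac{7264573299}{112} \approx -6.4862 \cdot 10^{7}$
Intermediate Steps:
$\left(- \frac{15354}{-8288} - 9906\right) \left(3177 + 3372\right) = \left(\left(-15354\right) \left(- \frac{1}{8288}\right) - 9906\right) 6549 = \left(\frac{7677}{4144} - 9906\right) 6549 = \left(- \frac{41042787}{4144}\right) 6549 = - \frac{7264573299}{112}$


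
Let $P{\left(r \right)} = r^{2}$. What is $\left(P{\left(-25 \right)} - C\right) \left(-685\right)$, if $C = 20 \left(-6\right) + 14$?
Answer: $-500735$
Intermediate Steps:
$C = -106$ ($C = -120 + 14 = -106$)
$\left(P{\left(-25 \right)} - C\right) \left(-685\right) = \left(\left(-25\right)^{2} - -106\right) \left(-685\right) = \left(625 + 106\right) \left(-685\right) = 731 \left(-685\right) = -500735$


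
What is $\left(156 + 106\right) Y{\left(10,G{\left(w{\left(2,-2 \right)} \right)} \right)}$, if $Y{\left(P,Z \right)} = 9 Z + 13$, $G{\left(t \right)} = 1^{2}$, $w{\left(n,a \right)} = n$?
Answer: $5764$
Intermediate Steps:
$G{\left(t \right)} = 1$
$Y{\left(P,Z \right)} = 13 + 9 Z$
$\left(156 + 106\right) Y{\left(10,G{\left(w{\left(2,-2 \right)} \right)} \right)} = \left(156 + 106\right) \left(13 + 9 \cdot 1\right) = 262 \left(13 + 9\right) = 262 \cdot 22 = 5764$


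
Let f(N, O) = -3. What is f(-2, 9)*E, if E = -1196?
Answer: 3588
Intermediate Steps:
f(-2, 9)*E = -3*(-1196) = 3588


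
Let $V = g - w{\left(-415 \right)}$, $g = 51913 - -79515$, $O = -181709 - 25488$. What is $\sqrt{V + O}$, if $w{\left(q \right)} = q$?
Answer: $i \sqrt{75354} \approx 274.51 i$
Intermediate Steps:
$O = -207197$
$g = 131428$ ($g = 51913 + 79515 = 131428$)
$V = 131843$ ($V = 131428 - -415 = 131428 + 415 = 131843$)
$\sqrt{V + O} = \sqrt{131843 - 207197} = \sqrt{-75354} = i \sqrt{75354}$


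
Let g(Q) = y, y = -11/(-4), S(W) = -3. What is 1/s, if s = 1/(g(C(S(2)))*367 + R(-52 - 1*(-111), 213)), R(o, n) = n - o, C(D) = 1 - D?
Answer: 4653/4 ≈ 1163.3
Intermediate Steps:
y = 11/4 (y = -11*(-¼) = 11/4 ≈ 2.7500)
g(Q) = 11/4
s = 4/4653 (s = 1/((11/4)*367 + (213 - (-52 - 1*(-111)))) = 1/(4037/4 + (213 - (-52 + 111))) = 1/(4037/4 + (213 - 1*59)) = 1/(4037/4 + (213 - 59)) = 1/(4037/4 + 154) = 1/(4653/4) = 4/4653 ≈ 0.00085966)
1/s = 1/(4/4653) = 4653/4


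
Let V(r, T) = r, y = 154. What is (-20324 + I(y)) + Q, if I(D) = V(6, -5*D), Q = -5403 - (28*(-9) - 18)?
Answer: -25451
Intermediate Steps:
Q = -5133 (Q = -5403 - (-252 - 18) = -5403 - 1*(-270) = -5403 + 270 = -5133)
I(D) = 6
(-20324 + I(y)) + Q = (-20324 + 6) - 5133 = -20318 - 5133 = -25451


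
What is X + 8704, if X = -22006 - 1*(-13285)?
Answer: -17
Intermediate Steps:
X = -8721 (X = -22006 + 13285 = -8721)
X + 8704 = -8721 + 8704 = -17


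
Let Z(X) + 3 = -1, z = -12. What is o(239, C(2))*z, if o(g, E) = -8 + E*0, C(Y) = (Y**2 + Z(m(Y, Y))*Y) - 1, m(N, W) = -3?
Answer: 96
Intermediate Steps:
Z(X) = -4 (Z(X) = -3 - 1 = -4)
C(Y) = -1 + Y**2 - 4*Y (C(Y) = (Y**2 - 4*Y) - 1 = -1 + Y**2 - 4*Y)
o(g, E) = -8 (o(g, E) = -8 + 0 = -8)
o(239, C(2))*z = -8*(-12) = 96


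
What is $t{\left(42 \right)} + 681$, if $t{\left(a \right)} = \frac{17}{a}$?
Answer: $\frac{28619}{42} \approx 681.4$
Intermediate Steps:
$t{\left(42 \right)} + 681 = \frac{17}{42} + 681 = \frac{28619}{42}$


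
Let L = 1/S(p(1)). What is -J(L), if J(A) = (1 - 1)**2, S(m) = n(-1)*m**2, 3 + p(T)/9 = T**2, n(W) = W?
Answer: 0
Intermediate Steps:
p(T) = -27 + 9*T**2
S(m) = -m**2
L = -1/324 (L = 1/(-(-27 + 9*1**2)**2) = 1/(-(-27 + 9*1)**2) = 1/(-(-27 + 9)**2) = 1/(-1*(-18)**2) = 1/(-1*324) = 1/(-324) = -1/324 ≈ -0.0030864)
J(A) = 0 (J(A) = 0**2 = 0)
-J(L) = -1*0 = 0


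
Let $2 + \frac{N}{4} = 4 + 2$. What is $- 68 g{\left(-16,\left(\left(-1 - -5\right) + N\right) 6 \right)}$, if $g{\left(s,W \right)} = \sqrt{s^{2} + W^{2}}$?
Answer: $- 544 \sqrt{229} \approx -8232.2$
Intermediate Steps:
$N = 16$ ($N = -8 + 4 \left(4 + 2\right) = -8 + 4 \cdot 6 = -8 + 24 = 16$)
$g{\left(s,W \right)} = \sqrt{W^{2} + s^{2}}$
$- 68 g{\left(-16,\left(\left(-1 - -5\right) + N\right) 6 \right)} = - 68 \sqrt{\left(\left(\left(-1 - -5\right) + 16\right) 6\right)^{2} + \left(-16\right)^{2}} = - 68 \sqrt{\left(\left(\left(-1 + 5\right) + 16\right) 6\right)^{2} + 256} = - 68 \sqrt{\left(\left(4 + 16\right) 6\right)^{2} + 256} = - 68 \sqrt{\left(20 \cdot 6\right)^{2} + 256} = - 68 \sqrt{120^{2} + 256} = - 68 \sqrt{14400 + 256} = - 68 \sqrt{14656} = - 68 \cdot 8 \sqrt{229} = - 544 \sqrt{229}$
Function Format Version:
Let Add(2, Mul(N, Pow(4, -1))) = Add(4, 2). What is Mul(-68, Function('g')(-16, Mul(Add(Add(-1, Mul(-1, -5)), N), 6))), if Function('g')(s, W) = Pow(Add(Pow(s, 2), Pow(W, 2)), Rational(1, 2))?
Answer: Mul(-544, Pow(229, Rational(1, 2))) ≈ -8232.2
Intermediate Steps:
N = 16 (N = Add(-8, Mul(4, Add(4, 2))) = Add(-8, Mul(4, 6)) = Add(-8, 24) = 16)
Function('g')(s, W) = Pow(Add(Pow(W, 2), Pow(s, 2)), Rational(1, 2))
Mul(-68, Function('g')(-16, Mul(Add(Add(-1, Mul(-1, -5)), N), 6))) = Mul(-68, Pow(Add(Pow(Mul(Add(Add(-1, Mul(-1, -5)), 16), 6), 2), Pow(-16, 2)), Rational(1, 2))) = Mul(-68, Pow(Add(Pow(Mul(Add(Add(-1, 5), 16), 6), 2), 256), Rational(1, 2))) = Mul(-68, Pow(Add(Pow(Mul(Add(4, 16), 6), 2), 256), Rational(1, 2))) = Mul(-68, Pow(Add(Pow(Mul(20, 6), 2), 256), Rational(1, 2))) = Mul(-68, Pow(Add(Pow(120, 2), 256), Rational(1, 2))) = Mul(-68, Pow(Add(14400, 256), Rational(1, 2))) = Mul(-68, Pow(14656, Rational(1, 2))) = Mul(-68, Mul(8, Pow(229, Rational(1, 2)))) = Mul(-544, Pow(229, Rational(1, 2)))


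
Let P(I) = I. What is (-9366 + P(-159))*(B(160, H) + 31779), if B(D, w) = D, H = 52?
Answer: -304218975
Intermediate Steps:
(-9366 + P(-159))*(B(160, H) + 31779) = (-9366 - 159)*(160 + 31779) = -9525*31939 = -304218975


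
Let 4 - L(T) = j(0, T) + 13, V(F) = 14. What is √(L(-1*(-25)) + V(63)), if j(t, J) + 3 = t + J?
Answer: I*√17 ≈ 4.1231*I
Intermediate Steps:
j(t, J) = -3 + J + t (j(t, J) = -3 + (t + J) = -3 + (J + t) = -3 + J + t)
L(T) = -6 - T (L(T) = 4 - ((-3 + T + 0) + 13) = 4 - ((-3 + T) + 13) = 4 - (10 + T) = 4 + (-10 - T) = -6 - T)
√(L(-1*(-25)) + V(63)) = √((-6 - (-1)*(-25)) + 14) = √((-6 - 1*25) + 14) = √((-6 - 25) + 14) = √(-31 + 14) = √(-17) = I*√17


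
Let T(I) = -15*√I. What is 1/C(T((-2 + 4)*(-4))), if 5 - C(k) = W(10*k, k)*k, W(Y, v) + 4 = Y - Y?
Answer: 1/5765 + 24*I*√2/5765 ≈ 0.00017346 + 0.0058874*I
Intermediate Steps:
W(Y, v) = -4 (W(Y, v) = -4 + (Y - Y) = -4 + 0 = -4)
C(k) = 5 + 4*k (C(k) = 5 - (-4)*k = 5 + 4*k)
1/C(T((-2 + 4)*(-4))) = 1/(5 + 4*(-15*2*I*√(-2 + 4))) = 1/(5 + 4*(-15*2*I*√2)) = 1/(5 + 4*(-30*I*√2)) = 1/(5 - 120*I*√2)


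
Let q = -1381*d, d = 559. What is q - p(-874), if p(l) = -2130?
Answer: -769849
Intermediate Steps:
q = -771979 (q = -1381*559 = -771979)
q - p(-874) = -771979 - 1*(-2130) = -771979 + 2130 = -769849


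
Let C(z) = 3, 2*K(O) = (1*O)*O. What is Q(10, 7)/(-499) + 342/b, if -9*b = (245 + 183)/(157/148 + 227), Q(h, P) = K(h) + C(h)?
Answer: -25922666249/15804328 ≈ -1640.2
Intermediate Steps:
K(O) = O²/2 (K(O) = ((1*O)*O)/2 = (O*O)/2 = O²/2)
Q(h, P) = 3 + h²/2 (Q(h, P) = h²/2 + 3 = 3 + h²/2)
b = -63344/303777 (b = -(245 + 183)/(9*(157/148 + 227)) = -428/(9*(157*(1/148) + 227)) = -428/(9*(157/148 + 227)) = -428/(9*33753/148) = -428*148/(9*33753) = -⅑*63344/33753 = -63344/303777 ≈ -0.20852)
Q(10, 7)/(-499) + 342/b = (3 + (½)*10²)/(-499) + 342/(-63344/303777) = (3 + (½)*100)*(-1/499) + 342*(-303777/63344) = (3 + 50)*(-1/499) - 51945867/31672 = 53*(-1/499) - 51945867/31672 = -53/499 - 51945867/31672 = -25922666249/15804328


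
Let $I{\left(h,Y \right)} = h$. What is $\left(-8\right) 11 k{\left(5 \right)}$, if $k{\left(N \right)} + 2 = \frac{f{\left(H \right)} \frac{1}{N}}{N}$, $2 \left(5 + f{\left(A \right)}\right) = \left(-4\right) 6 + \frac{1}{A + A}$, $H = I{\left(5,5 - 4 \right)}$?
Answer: $\frac{29458}{125} \approx 235.66$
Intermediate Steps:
$H = 5$
$f{\left(A \right)} = -17 + \frac{1}{4 A}$ ($f{\left(A \right)} = -5 + \frac{\left(-4\right) 6 + \frac{1}{A + A}}{2} = -5 + \frac{-24 + \frac{1}{2 A}}{2} = -5 - \left(12 - \frac{1}{4 A}\right) = -17 + \frac{1}{4 A}$)
$k{\left(N \right)} = -2 - \frac{339}{20 N^{2}}$ ($k{\left(N \right)} = -2 + \frac{\left(-17 + \frac{1}{4 \cdot 5}\right) \frac{1}{N}}{N} = -2 + \frac{\left(-17 + \frac{1}{4} \cdot \frac{1}{5}\right) \frac{1}{N}}{N} = -2 + \frac{\left(-17 + \frac{1}{20}\right) \frac{1}{N}}{N} = -2 + \frac{\left(- \frac{339}{20}\right) \frac{1}{N}}{N} = -2 - \frac{339}{20 N^{2}}$)
$\left(-8\right) 11 k{\left(5 \right)} = \left(-8\right) 11 \left(-2 - \frac{339}{20 \cdot 25}\right) = - 88 \left(-2 - \frac{339}{500}\right) = \left(-88\right) \left(- \frac{1339}{500}\right) = \frac{29458}{125}$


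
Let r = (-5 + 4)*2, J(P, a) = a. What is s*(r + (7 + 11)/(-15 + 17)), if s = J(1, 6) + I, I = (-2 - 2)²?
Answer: 154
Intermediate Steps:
I = 16 (I = (-4)² = 16)
r = -2 (r = -1*2 = -2)
s = 22 (s = 6 + 16 = 22)
s*(r + (7 + 11)/(-15 + 17)) = 22*(-2 + (7 + 11)/(-15 + 17)) = 22*(-2 + 18/2) = 22*(-2 + 18*(½)) = 22*(-2 + 9) = 22*7 = 154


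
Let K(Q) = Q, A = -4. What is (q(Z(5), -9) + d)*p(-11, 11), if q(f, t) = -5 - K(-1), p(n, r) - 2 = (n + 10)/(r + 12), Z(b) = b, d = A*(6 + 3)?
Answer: -1800/23 ≈ -78.261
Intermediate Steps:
d = -36 (d = -4*(6 + 3) = -4*9 = -36)
p(n, r) = 2 + (10 + n)/(12 + r) (p(n, r) = 2 + (n + 10)/(r + 12) = 2 + (10 + n)/(12 + r))
q(f, t) = -4 (q(f, t) = -5 - 1*(-1) = -5 + 1 = -4)
(q(Z(5), -9) + d)*p(-11, 11) = (-4 - 36)*((34 - 11 + 2*11)/(12 + 11)) = -40*(34 - 11 + 22)/23 = -40*45/23 = -1800/23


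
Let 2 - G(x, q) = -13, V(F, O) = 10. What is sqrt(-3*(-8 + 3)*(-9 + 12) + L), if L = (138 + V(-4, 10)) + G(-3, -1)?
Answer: 4*sqrt(13) ≈ 14.422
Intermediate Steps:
G(x, q) = 15 (G(x, q) = 2 - 1*(-13) = 2 + 13 = 15)
L = 163 (L = (138 + 10) + 15 = 148 + 15 = 163)
sqrt(-3*(-8 + 3)*(-9 + 12) + L) = sqrt(-3*(-8 + 3)*(-9 + 12) + 163) = sqrt(-(-15)*3 + 163) = sqrt(-3*(-15) + 163) = sqrt(45 + 163) = sqrt(208) = 4*sqrt(13)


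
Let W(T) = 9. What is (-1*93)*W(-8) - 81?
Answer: -918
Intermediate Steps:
(-1*93)*W(-8) - 81 = -1*93*9 - 81 = -93*9 - 81 = -837 - 81 = -918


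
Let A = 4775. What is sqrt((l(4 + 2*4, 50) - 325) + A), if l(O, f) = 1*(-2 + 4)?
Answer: 2*sqrt(1113) ≈ 66.723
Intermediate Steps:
l(O, f) = 2 (l(O, f) = 1*2 = 2)
sqrt((l(4 + 2*4, 50) - 325) + A) = sqrt((2 - 325) + 4775) = sqrt(-323 + 4775) = sqrt(4452) = 2*sqrt(1113)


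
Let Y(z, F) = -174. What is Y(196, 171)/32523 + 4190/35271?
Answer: 43378072/382372911 ≈ 0.11344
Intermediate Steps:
Y(196, 171)/32523 + 4190/35271 = -174/32523 + 4190/35271 = -174*1/32523 + 4190*(1/35271) = -58/10841 + 4190/35271 = 43378072/382372911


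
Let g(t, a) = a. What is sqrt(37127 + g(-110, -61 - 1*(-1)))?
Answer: sqrt(37067) ≈ 192.53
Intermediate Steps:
sqrt(37127 + g(-110, -61 - 1*(-1))) = sqrt(37127 + (-61 - 1*(-1))) = sqrt(37127 + (-61 + 1)) = sqrt(37127 - 60) = sqrt(37067)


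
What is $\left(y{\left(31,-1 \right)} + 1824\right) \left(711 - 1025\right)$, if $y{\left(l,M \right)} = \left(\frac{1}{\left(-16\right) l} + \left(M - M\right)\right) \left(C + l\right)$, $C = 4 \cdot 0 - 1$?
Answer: $- \frac{71016909}{124} \approx -5.7272 \cdot 10^{5}$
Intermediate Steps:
$C = -1$ ($C = 0 - 1 = -1$)
$y{\left(l,M \right)} = - \frac{-1 + l}{16 l}$ ($y{\left(l,M \right)} = \left(\frac{1}{\left(-16\right) l} + \left(M - M\right)\right) \left(-1 + l\right) = \left(- \frac{1}{16 l} + 0\right) \left(-1 + l\right) = - \frac{1}{16 l} \left(-1 + l\right) = - \frac{-1 + l}{16 l}$)
$\left(y{\left(31,-1 \right)} + 1824\right) \left(711 - 1025\right) = \left(\frac{1 - 31}{16 \cdot 31} + 1824\right) \left(711 - 1025\right) = \left(\frac{1}{16} \cdot \frac{1}{31} \left(1 - 31\right) + 1824\right) \left(-314\right) = \left(\frac{1}{16} \cdot \frac{1}{31} \left(-30\right) + 1824\right) \left(-314\right) = \left(- \frac{15}{248} + 1824\right) \left(-314\right) = \frac{452337}{248} \left(-314\right) = - \frac{71016909}{124}$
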